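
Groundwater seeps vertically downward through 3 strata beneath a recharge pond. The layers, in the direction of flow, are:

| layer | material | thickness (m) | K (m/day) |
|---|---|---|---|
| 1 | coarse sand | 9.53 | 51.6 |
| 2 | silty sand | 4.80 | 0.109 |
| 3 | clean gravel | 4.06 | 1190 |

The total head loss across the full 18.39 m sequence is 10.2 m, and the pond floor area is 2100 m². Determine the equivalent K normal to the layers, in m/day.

Flow is perpendicular to layering, so the layers act in series and the equivalent K is the thickness-weighted harmonic mean.
Total thickness L = 9.53 + 4.80 + 4.06 = 18.39 m.
Σ(b_i/K_i) = 9.53/51.6 + 4.80/0.109 + 4.06/1190 = 44.22 d.
K_eq = L / Σ(b_i/K_i) = 18.39 / 44.22 = 0.4158 m/day.

0.416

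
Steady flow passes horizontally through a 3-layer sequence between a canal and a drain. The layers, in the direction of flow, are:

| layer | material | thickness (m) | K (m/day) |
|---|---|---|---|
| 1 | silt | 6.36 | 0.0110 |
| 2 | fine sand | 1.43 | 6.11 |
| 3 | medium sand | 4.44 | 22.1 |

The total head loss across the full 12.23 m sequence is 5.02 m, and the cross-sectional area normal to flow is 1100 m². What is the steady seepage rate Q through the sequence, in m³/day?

Flow is perpendicular to layering, so the layers act in series and the equivalent K is the thickness-weighted harmonic mean.
Total thickness L = 6.36 + 1.43 + 4.44 = 12.23 m.
Σ(b_i/K_i) = 6.36/0.0110 + 1.43/6.11 + 4.44/22.1 = 578.6 d.
K_eq = L / Σ(b_i/K_i) = 12.23 / 578.6 = 0.02114 m/day.
Q = K_eq · A · (Δh/L) = 0.02114 × 1100 × (5.02/12.23) = 9.543 m³/day.

9.54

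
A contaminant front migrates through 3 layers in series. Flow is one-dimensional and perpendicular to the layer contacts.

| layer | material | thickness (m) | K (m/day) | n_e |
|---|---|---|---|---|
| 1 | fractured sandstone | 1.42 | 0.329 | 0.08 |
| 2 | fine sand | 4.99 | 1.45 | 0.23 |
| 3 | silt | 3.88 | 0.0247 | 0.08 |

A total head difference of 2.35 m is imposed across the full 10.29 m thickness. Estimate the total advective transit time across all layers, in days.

With flow normal to the layers, continuity requires the same specific discharge q through every layer.
Σ(b_i/K_i) = 1.42/0.329 + 4.99/1.45 + 3.88/0.0247 = 164.8 d.
q = Δh / Σ(b_i/K_i) = 2.35 / 164.8 = 0.01426 m/day.
In each layer the seepage velocity is v_i = q/n_i, so the layer transit time is t_i = b_i·n_i / q:
  layer 1 (fractured sandstone): t_1 = 1.42 × 0.08 / 0.01426 = 7.969 d
  layer 2 (fine sand): t_2 = 4.99 × 0.23 / 0.01426 = 80.51 d
  layer 3 (silt): t_3 = 3.88 × 0.08 / 0.01426 = 21.77 d
Total t = Σ t_i = 110.2 days.

110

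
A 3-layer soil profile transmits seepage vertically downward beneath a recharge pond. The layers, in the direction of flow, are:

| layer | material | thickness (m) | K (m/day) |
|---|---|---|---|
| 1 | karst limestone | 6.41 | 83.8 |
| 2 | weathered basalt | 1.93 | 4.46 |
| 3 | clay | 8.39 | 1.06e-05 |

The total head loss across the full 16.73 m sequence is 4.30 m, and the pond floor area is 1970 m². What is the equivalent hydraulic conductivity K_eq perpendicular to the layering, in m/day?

2.11e-05

Flow is perpendicular to layering, so the layers act in series and the equivalent K is the thickness-weighted harmonic mean.
Total thickness L = 6.41 + 1.93 + 8.39 = 16.73 m.
Σ(b_i/K_i) = 6.41/83.8 + 1.93/4.46 + 8.39/1.06e-05 = 7.915e+05 d.
K_eq = L / Σ(b_i/K_i) = 16.73 / 7.915e+05 = 2.114e-05 m/day.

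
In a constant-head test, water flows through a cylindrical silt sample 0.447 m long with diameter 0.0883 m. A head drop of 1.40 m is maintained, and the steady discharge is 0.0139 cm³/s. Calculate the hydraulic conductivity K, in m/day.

0.0626

Cross-sectional area A = π·(d/2)² = π × (0.0883/2)² = 0.006124 m².
Convert discharge: 0.0139 cm³/s = 1.390e-08 m³/s.
Darcy's law rearranged: K = Q·L / (A·Δh) = 1.390e-08 × 0.447 / (0.006124 × 1.40) = 7.247e-07 m/s = 0.06262 m/day.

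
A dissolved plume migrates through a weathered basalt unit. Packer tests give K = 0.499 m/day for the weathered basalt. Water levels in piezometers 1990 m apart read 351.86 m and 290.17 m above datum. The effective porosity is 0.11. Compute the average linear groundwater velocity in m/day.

Hydraulic gradient i = (351.86 − 290.17) / 1990 = 61.69 / 1990 = 0.03100.
Darcy flux q = K · i = 0.4990 × 0.03100 = 0.01547 m/day.
Seepage velocity v = q / n_e = 0.01547 / 0.11 = 0.1406 m/day.

0.141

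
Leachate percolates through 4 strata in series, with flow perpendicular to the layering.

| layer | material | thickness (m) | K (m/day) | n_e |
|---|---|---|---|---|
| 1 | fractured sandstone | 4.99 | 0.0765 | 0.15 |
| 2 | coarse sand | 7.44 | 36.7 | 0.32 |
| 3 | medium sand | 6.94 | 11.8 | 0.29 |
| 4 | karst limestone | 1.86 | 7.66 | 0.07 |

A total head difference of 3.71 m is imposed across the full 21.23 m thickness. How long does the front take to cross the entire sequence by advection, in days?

With flow normal to the layers, continuity requires the same specific discharge q through every layer.
Σ(b_i/K_i) = 4.99/0.0765 + 7.44/36.7 + 6.94/11.8 + 1.86/7.66 = 66.26 d.
q = Δh / Σ(b_i/K_i) = 3.71 / 66.26 = 0.05599 m/day.
In each layer the seepage velocity is v_i = q/n_i, so the layer transit time is t_i = b_i·n_i / q:
  layer 1 (fractured sandstone): t_1 = 4.99 × 0.15 / 0.05599 = 13.37 d
  layer 2 (coarse sand): t_2 = 7.44 × 0.32 / 0.05599 = 42.52 d
  layer 3 (medium sand): t_3 = 6.94 × 0.29 / 0.05599 = 35.95 d
  layer 4 (karst limestone): t_4 = 1.86 × 0.07 / 0.05599 = 2.325 d
Total t = Σ t_i = 94.16 days.

94.2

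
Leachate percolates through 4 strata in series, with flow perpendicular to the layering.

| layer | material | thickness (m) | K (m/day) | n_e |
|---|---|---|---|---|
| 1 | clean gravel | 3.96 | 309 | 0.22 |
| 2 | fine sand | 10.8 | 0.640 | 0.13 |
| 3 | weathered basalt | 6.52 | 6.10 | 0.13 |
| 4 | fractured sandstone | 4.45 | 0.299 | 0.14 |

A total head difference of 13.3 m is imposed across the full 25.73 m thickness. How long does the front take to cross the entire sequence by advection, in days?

9.25

With flow normal to the layers, continuity requires the same specific discharge q through every layer.
Σ(b_i/K_i) = 3.96/309 + 10.8/0.640 + 6.52/6.10 + 4.45/0.299 = 32.84 d.
q = Δh / Σ(b_i/K_i) = 13.3 / 32.84 = 0.4050 m/day.
In each layer the seepage velocity is v_i = q/n_i, so the layer transit time is t_i = b_i·n_i / q:
  layer 1 (clean gravel): t_1 = 3.96 × 0.22 / 0.4050 = 2.151 d
  layer 2 (fine sand): t_2 = 10.8 × 0.13 / 0.4050 = 3.467 d
  layer 3 (weathered basalt): t_3 = 6.52 × 0.13 / 0.4050 = 2.093 d
  layer 4 (fractured sandstone): t_4 = 4.45 × 0.14 / 0.4050 = 1.538 d
Total t = Σ t_i = 9.249 days.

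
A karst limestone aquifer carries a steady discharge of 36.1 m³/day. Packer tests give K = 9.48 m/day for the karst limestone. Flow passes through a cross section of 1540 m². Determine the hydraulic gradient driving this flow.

From Q = K·A·i, i = Q / (K·A) = 36.1 / (9.480 × 1540) = 0.002473.

0.00247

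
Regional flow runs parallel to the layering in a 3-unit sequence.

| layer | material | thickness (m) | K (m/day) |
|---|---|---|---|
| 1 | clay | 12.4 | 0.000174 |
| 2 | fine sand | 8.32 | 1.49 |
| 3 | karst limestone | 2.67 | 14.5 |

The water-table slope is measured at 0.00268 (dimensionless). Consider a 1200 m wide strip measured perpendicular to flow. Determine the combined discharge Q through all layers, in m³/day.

164

Flow is parallel to layering, so each bed carries its own Darcy discharge and the transmissivities add.
Σ(K_i·b_i) = 0.000174×12.4 + 1.49×8.32 + 14.5×2.67 = 51.11 m²/day.
Hydraulic gradient i = 0.00268.
Q = Σ(K_i·b_i) · W · i = 51.11 × 1200 × 0.002680 = 164.4 m³/day.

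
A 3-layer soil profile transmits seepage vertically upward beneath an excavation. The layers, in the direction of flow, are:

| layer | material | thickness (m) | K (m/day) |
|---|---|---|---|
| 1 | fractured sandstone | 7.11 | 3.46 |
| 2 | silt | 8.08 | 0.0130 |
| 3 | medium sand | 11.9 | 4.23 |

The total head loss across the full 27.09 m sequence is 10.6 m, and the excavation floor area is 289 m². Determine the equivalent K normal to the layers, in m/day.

0.0432

Flow is perpendicular to layering, so the layers act in series and the equivalent K is the thickness-weighted harmonic mean.
Total thickness L = 7.11 + 8.08 + 11.9 = 27.09 m.
Σ(b_i/K_i) = 7.11/3.46 + 8.08/0.0130 + 11.9/4.23 = 626.4 d.
K_eq = L / Σ(b_i/K_i) = 27.09 / 626.4 = 0.04325 m/day.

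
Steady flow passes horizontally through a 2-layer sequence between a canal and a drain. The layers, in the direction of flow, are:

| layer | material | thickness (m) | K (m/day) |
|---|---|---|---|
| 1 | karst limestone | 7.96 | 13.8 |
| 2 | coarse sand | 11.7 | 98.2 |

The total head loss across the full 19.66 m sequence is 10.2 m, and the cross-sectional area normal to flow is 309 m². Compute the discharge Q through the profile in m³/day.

4530

Flow is perpendicular to layering, so the layers act in series and the equivalent K is the thickness-weighted harmonic mean.
Total thickness L = 7.96 + 11.7 = 19.66 m.
Σ(b_i/K_i) = 7.96/13.8 + 11.7/98.2 = 0.6960 d.
K_eq = L / Σ(b_i/K_i) = 19.66 / 0.6960 = 28.25 m/day.
Q = K_eq · A · (Δh/L) = 28.25 × 309 × (10.2/19.66) = 4529 m³/day.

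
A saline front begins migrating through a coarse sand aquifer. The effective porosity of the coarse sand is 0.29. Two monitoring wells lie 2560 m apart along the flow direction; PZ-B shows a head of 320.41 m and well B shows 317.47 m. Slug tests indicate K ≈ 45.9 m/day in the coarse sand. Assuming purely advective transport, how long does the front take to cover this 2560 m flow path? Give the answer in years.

38.6

Hydraulic gradient i = (320.41 − 317.47) / 2560 = 2.94 / 2560 = 0.001148.
Darcy flux q = K · i = 45.90 × 0.001148 = 0.05271 m/day.
Seepage velocity v = q / n_e = 0.05271 / 0.29 = 0.1818 m/day.
Travel time t = L / v = 2560 / 0.1818 = 14084 days = 38.56 years.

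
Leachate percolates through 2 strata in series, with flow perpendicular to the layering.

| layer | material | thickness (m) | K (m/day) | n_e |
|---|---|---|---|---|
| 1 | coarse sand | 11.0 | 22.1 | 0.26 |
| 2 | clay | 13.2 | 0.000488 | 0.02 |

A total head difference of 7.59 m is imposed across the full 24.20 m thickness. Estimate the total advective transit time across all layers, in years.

30.5

With flow normal to the layers, continuity requires the same specific discharge q through every layer.
Σ(b_i/K_i) = 11.0/22.1 + 13.2/0.000488 = 27050 d.
q = Δh / Σ(b_i/K_i) = 7.59 / 27050 = 0.0002806 m/day.
In each layer the seepage velocity is v_i = q/n_i, so the layer transit time is t_i = b_i·n_i / q:
  layer 1 (coarse sand): t_1 = 11.0 × 0.26 / 0.0002806 = 10193 d
  layer 2 (clay): t_2 = 13.2 × 0.02 / 0.0002806 = 940.9 d
Total t = Σ t_i = 11133 days = 30.48 years.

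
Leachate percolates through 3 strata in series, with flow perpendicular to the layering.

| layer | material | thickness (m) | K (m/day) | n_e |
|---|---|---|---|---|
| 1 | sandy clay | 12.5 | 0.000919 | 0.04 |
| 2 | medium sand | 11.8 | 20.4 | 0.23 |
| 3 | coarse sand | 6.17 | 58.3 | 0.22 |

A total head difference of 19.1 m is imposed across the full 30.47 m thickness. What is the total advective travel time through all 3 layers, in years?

8.91

With flow normal to the layers, continuity requires the same specific discharge q through every layer.
Σ(b_i/K_i) = 12.5/0.000919 + 11.8/20.4 + 6.17/58.3 = 13602 d.
q = Δh / Σ(b_i/K_i) = 19.1 / 13602 = 0.001404 m/day.
In each layer the seepage velocity is v_i = q/n_i, so the layer transit time is t_i = b_i·n_i / q:
  layer 1 (sandy clay): t_1 = 12.5 × 0.04 / 0.001404 = 356.1 d
  layer 2 (medium sand): t_2 = 11.8 × 0.23 / 0.001404 = 1933 d
  layer 3 (coarse sand): t_3 = 6.17 × 0.22 / 0.001404 = 966.7 d
Total t = Σ t_i = 3256 days = 8.913 years.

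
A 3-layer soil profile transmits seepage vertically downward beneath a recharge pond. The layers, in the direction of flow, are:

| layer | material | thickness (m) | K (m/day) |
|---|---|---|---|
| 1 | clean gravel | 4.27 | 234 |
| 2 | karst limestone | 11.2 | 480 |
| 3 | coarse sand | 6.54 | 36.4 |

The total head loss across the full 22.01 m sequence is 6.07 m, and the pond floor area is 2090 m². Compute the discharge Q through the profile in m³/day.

Flow is perpendicular to layering, so the layers act in series and the equivalent K is the thickness-weighted harmonic mean.
Total thickness L = 4.27 + 11.2 + 6.54 = 22.01 m.
Σ(b_i/K_i) = 4.27/234 + 11.2/480 + 6.54/36.4 = 0.2213 d.
K_eq = L / Σ(b_i/K_i) = 22.01 / 0.2213 = 99.48 m/day.
Q = K_eq · A · (Δh/L) = 99.48 × 2090 × (6.07/22.01) = 57339 m³/day.

57300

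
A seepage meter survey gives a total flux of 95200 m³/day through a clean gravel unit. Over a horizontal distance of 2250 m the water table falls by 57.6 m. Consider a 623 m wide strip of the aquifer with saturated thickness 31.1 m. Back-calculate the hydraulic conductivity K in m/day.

Cross-sectional area A = 623 × 31.1 = 19375 m².
Hydraulic gradient i = Δh / L = 57.6 / 2250 = 0.02560.
From Q = K·A·i, K = Q / (A·i) = 95200 / (19375 × 0.02560) = 191.9 m/day.

192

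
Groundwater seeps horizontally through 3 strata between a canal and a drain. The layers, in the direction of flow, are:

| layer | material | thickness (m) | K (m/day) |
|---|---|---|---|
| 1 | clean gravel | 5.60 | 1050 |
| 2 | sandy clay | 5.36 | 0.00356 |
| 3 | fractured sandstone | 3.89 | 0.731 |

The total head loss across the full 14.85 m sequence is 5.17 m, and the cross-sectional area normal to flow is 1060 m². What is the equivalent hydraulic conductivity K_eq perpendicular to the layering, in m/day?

0.00983

Flow is perpendicular to layering, so the layers act in series and the equivalent K is the thickness-weighted harmonic mean.
Total thickness L = 5.60 + 5.36 + 3.89 = 14.85 m.
Σ(b_i/K_i) = 5.60/1050 + 5.36/0.00356 + 3.89/0.731 = 1511 d.
K_eq = L / Σ(b_i/K_i) = 14.85 / 1511 = 0.009828 m/day.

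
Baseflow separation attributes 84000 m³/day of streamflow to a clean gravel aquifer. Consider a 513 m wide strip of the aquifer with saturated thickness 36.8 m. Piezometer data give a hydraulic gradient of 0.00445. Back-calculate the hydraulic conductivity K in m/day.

1000

Cross-sectional area A = 513 × 36.8 = 18878 m².
Hydraulic gradient i = 0.00445.
From Q = K·A·i, K = Q / (A·i) = 84000 / (18878 × 0.004450) = 999.9 m/day.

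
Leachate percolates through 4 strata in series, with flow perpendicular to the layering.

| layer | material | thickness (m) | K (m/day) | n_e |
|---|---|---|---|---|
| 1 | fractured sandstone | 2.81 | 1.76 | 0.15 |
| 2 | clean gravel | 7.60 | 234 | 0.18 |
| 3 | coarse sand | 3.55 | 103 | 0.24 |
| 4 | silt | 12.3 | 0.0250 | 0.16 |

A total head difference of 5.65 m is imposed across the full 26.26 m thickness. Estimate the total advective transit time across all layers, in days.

403

With flow normal to the layers, continuity requires the same specific discharge q through every layer.
Σ(b_i/K_i) = 2.81/1.76 + 7.60/234 + 3.55/103 + 12.3/0.0250 = 493.7 d.
q = Δh / Σ(b_i/K_i) = 5.65 / 493.7 = 0.01145 m/day.
In each layer the seepage velocity is v_i = q/n_i, so the layer transit time is t_i = b_i·n_i / q:
  layer 1 (fractured sandstone): t_1 = 2.81 × 0.15 / 0.01145 = 36.83 d
  layer 2 (clean gravel): t_2 = 7.60 × 0.18 / 0.01145 = 119.5 d
  layer 3 (coarse sand): t_3 = 3.55 × 0.24 / 0.01145 = 74.44 d
  layer 4 (silt): t_4 = 12.3 × 0.16 / 0.01145 = 172.0 d
Total t = Σ t_i = 402.8 days.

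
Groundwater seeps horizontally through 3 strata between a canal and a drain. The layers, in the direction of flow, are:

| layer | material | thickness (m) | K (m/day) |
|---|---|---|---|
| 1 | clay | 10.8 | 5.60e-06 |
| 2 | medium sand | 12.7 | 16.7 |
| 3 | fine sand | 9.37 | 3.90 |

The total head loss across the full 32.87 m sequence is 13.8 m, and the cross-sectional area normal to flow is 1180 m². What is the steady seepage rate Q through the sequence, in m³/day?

Flow is perpendicular to layering, so the layers act in series and the equivalent K is the thickness-weighted harmonic mean.
Total thickness L = 10.8 + 12.7 + 9.37 = 32.87 m.
Σ(b_i/K_i) = 10.8/5.60e-06 + 12.7/16.7 + 9.37/3.90 = 1.929e+06 d.
K_eq = L / Σ(b_i/K_i) = 32.87 / 1.929e+06 = 1.704e-05 m/day.
Q = K_eq · A · (Δh/L) = 1.704e-05 × 1180 × (13.8/32.87) = 0.008444 m³/day.

0.00844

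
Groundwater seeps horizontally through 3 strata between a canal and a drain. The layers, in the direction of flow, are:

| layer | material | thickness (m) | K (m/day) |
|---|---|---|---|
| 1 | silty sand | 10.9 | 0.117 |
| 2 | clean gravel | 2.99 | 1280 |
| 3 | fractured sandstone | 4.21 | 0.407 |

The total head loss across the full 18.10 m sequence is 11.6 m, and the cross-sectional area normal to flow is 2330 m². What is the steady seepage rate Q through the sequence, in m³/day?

Flow is perpendicular to layering, so the layers act in series and the equivalent K is the thickness-weighted harmonic mean.
Total thickness L = 10.9 + 2.99 + 4.21 = 18.10 m.
Σ(b_i/K_i) = 10.9/0.117 + 2.99/1280 + 4.21/0.407 = 103.5 d.
K_eq = L / Σ(b_i/K_i) = 18.10 / 103.5 = 0.1749 m/day.
Q = K_eq · A · (Δh/L) = 0.1749 × 2330 × (11.6/18.10) = 261.1 m³/day.

261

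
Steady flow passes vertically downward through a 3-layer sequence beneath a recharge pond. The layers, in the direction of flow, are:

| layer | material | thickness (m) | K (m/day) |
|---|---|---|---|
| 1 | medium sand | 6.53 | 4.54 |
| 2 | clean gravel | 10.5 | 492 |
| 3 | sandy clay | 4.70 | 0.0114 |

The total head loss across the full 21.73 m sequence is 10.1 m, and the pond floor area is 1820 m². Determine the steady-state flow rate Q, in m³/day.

Flow is perpendicular to layering, so the layers act in series and the equivalent K is the thickness-weighted harmonic mean.
Total thickness L = 6.53 + 10.5 + 4.70 = 21.73 m.
Σ(b_i/K_i) = 6.53/4.54 + 10.5/492 + 4.70/0.0114 = 413.7 d.
K_eq = L / Σ(b_i/K_i) = 21.73 / 413.7 = 0.05252 m/day.
Q = K_eq · A · (Δh/L) = 0.05252 × 1820 × (10.1/21.73) = 44.43 m³/day.

44.4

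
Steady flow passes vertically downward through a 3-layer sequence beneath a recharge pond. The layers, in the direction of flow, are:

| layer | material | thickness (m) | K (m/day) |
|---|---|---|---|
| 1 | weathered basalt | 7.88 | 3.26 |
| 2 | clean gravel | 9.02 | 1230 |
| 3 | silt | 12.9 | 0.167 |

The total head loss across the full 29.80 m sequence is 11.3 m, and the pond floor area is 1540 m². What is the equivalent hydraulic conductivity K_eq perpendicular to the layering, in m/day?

0.374

Flow is perpendicular to layering, so the layers act in series and the equivalent K is the thickness-weighted harmonic mean.
Total thickness L = 7.88 + 9.02 + 12.9 = 29.80 m.
Σ(b_i/K_i) = 7.88/3.26 + 9.02/1230 + 12.9/0.167 = 79.67 d.
K_eq = L / Σ(b_i/K_i) = 29.80 / 79.67 = 0.3740 m/day.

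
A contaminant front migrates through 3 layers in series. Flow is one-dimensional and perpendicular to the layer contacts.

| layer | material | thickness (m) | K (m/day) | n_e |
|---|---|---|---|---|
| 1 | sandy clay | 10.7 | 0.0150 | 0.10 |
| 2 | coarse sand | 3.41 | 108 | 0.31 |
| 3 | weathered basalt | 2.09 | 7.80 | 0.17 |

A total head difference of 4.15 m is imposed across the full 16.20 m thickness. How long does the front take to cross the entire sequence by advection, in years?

With flow normal to the layers, continuity requires the same specific discharge q through every layer.
Σ(b_i/K_i) = 10.7/0.0150 + 3.41/108 + 2.09/7.80 = 713.6 d.
q = Δh / Σ(b_i/K_i) = 4.15 / 713.6 = 0.005815 m/day.
In each layer the seepage velocity is v_i = q/n_i, so the layer transit time is t_i = b_i·n_i / q:
  layer 1 (sandy clay): t_1 = 10.7 × 0.10 / 0.005815 = 184.0 d
  layer 2 (coarse sand): t_2 = 3.41 × 0.31 / 0.005815 = 181.8 d
  layer 3 (weathered basalt): t_3 = 2.09 × 0.17 / 0.005815 = 61.10 d
Total t = Σ t_i = 426.9 days = 1.169 years.

1.17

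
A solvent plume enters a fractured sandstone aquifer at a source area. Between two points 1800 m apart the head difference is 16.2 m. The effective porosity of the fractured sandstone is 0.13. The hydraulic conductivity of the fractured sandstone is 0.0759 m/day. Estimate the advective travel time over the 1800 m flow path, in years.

Hydraulic gradient i = Δh / L = 16.2 / 1800 = 0.009000.
Darcy flux q = K · i = 0.07590 × 0.009000 = 0.0006831 m/day.
Seepage velocity v = q / n_e = 0.0006831 / 0.13 = 0.005255 m/day.
Travel time t = L / v = 1800 / 0.005255 = 3.426e+05 days = 937.9 years.

938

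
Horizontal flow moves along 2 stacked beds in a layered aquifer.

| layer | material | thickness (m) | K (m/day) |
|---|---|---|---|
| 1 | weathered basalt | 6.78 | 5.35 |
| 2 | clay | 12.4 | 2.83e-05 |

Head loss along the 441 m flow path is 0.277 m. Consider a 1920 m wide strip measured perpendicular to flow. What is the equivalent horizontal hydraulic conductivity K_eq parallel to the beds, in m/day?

Flow is parallel to layering, so each bed carries its own Darcy discharge and the transmissivities add.
Σ(K_i·b_i) = 5.35×6.78 + 2.83e-05×12.4 = 36.27 m²/day.
Total thickness b = 19.18 m, so K_eq = Σ(K_i·b_i)/b = 1.891 m/day.

1.89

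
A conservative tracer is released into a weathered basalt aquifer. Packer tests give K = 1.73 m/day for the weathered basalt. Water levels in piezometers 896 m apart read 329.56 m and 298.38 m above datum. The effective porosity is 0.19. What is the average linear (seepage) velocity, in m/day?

0.317

Hydraulic gradient i = (329.56 − 298.38) / 896 = 31.18 / 896 = 0.03480.
Darcy flux q = K · i = 1.730 × 0.03480 = 0.06020 m/day.
Seepage velocity v = q / n_e = 0.06020 / 0.19 = 0.3169 m/day.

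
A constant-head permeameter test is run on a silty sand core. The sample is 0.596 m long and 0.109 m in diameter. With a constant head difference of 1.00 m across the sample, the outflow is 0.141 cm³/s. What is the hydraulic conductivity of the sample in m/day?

0.778

Cross-sectional area A = π·(d/2)² = π × (0.109/2)² = 0.009331 m².
Convert discharge: 0.141 cm³/s = 1.410e-07 m³/s.
Darcy's law rearranged: K = Q·L / (A·Δh) = 1.410e-07 × 0.596 / (0.009331 × 1.00) = 9.006e-06 m/s = 0.7781 m/day.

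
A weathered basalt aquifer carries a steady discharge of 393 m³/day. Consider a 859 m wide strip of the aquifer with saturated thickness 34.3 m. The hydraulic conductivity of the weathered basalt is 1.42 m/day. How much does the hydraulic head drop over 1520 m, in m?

Cross-sectional area A = 859 × 34.3 = 29464 m².
From Q = K·A·i, i = Q / (K·A) = 393 / (1.420 × 29464) = 0.009393.
Head loss Δh = i · L = 0.009393 × 1520 = 14.28 m.

14.3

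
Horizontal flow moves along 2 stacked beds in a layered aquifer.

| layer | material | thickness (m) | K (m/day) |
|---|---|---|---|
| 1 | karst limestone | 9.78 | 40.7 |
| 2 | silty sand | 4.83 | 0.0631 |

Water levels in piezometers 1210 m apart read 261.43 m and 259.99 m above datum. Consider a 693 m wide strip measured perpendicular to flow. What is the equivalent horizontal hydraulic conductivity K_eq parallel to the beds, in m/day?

27.3

Flow is parallel to layering, so each bed carries its own Darcy discharge and the transmissivities add.
Σ(K_i·b_i) = 40.7×9.78 + 0.0631×4.83 = 398.4 m²/day.
Total thickness b = 14.61 m, so K_eq = Σ(K_i·b_i)/b = 27.27 m/day.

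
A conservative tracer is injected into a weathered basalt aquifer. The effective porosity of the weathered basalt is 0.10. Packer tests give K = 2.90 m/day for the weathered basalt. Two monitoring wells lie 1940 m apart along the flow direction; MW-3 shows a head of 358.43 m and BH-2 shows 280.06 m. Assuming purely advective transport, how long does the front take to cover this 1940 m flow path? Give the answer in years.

Hydraulic gradient i = (358.43 − 280.06) / 1940 = 78.37 / 1940 = 0.04040.
Darcy flux q = K · i = 2.900 × 0.04040 = 0.1172 m/day.
Seepage velocity v = q / n_e = 0.1172 / 0.10 = 1.172 m/day.
Travel time t = L / v = 1940 / 1.172 = 1656 days = 4.534 years.

4.53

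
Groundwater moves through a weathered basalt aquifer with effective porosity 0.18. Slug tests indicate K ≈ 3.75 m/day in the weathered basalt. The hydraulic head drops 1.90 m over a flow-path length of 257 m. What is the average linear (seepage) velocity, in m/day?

Hydraulic gradient i = Δh / L = 1.90 / 257 = 0.007393.
Darcy flux q = K · i = 3.750 × 0.007393 = 0.02772 m/day.
Seepage velocity v = q / n_e = 0.02772 / 0.18 = 0.1540 m/day.

0.154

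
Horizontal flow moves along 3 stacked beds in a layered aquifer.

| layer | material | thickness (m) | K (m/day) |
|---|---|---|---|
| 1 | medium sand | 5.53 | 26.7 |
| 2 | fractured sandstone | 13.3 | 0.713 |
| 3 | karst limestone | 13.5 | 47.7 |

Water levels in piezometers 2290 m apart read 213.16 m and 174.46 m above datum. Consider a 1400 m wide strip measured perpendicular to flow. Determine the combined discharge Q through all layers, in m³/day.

Flow is parallel to layering, so each bed carries its own Darcy discharge and the transmissivities add.
Σ(K_i·b_i) = 26.7×5.53 + 0.713×13.3 + 47.7×13.5 = 801.1 m²/day.
Hydraulic gradient i = (213.16 − 174.46) / 2290 = 38.7 / 2290 = 0.01690.
Q = Σ(K_i·b_i) · W · i = 801.1 × 1400 × 0.01690 = 18953 m³/day.

19000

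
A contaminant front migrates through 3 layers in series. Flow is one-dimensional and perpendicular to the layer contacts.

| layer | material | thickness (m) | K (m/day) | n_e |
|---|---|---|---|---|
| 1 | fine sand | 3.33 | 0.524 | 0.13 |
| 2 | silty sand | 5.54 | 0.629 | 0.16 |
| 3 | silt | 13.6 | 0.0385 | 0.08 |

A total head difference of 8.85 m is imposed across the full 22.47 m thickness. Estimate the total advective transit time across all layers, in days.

With flow normal to the layers, continuity requires the same specific discharge q through every layer.
Σ(b_i/K_i) = 3.33/0.524 + 5.54/0.629 + 13.6/0.0385 = 368.4 d.
q = Δh / Σ(b_i/K_i) = 8.85 / 368.4 = 0.02402 m/day.
In each layer the seepage velocity is v_i = q/n_i, so the layer transit time is t_i = b_i·n_i / q:
  layer 1 (fine sand): t_1 = 3.33 × 0.13 / 0.02402 = 18.02 d
  layer 2 (silty sand): t_2 = 5.54 × 0.16 / 0.02402 = 36.90 d
  layer 3 (silt): t_3 = 13.6 × 0.08 / 0.02402 = 45.29 d
Total t = Σ t_i = 100.2 days.

100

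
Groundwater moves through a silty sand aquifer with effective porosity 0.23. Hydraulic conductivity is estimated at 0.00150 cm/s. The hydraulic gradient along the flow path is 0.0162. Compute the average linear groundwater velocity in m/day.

0.0913

Convert K: 0.00150 cm/s × 864 = 1.296 m/day.
Hydraulic gradient i = 0.0162.
Darcy flux q = K · i = 1.296 × 0.01620 = 0.02100 m/day.
Seepage velocity v = q / n_e = 0.02100 / 0.23 = 0.09128 m/day.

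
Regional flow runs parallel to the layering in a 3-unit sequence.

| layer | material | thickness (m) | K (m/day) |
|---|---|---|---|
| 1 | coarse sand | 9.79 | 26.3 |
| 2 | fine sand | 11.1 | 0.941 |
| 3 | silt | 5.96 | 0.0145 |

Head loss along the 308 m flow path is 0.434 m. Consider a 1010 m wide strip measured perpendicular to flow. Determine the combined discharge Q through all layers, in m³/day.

381

Flow is parallel to layering, so each bed carries its own Darcy discharge and the transmissivities add.
Σ(K_i·b_i) = 26.3×9.79 + 0.941×11.1 + 0.0145×5.96 = 268.0 m²/day.
Hydraulic gradient i = Δh / L = 0.434 / 308 = 0.001409.
Q = Σ(K_i·b_i) · W · i = 268.0 × 1010 × 0.001409 = 381.4 m³/day.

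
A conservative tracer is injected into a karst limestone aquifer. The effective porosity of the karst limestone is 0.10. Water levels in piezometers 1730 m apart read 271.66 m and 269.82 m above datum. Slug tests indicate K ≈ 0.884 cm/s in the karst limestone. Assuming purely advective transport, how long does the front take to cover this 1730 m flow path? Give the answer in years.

0.583

Convert K: 0.884 cm/s × 864 = 763.8 m/day.
Hydraulic gradient i = (271.66 − 269.82) / 1730 = 1.84 / 1730 = 0.001064.
Darcy flux q = K · i = 763.8 × 0.001064 = 0.8123 m/day.
Seepage velocity v = q / n_e = 0.8123 / 0.10 = 8.123 m/day.
Travel time t = L / v = 1730 / 8.123 = 213.0 days = 0.5831 years.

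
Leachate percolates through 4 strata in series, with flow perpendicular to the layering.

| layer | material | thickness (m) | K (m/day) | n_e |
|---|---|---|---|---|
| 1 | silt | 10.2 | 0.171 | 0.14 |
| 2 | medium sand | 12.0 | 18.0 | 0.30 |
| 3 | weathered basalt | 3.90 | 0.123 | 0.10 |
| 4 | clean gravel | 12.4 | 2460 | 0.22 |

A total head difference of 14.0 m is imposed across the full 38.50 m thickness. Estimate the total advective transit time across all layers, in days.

With flow normal to the layers, continuity requires the same specific discharge q through every layer.
Σ(b_i/K_i) = 10.2/0.171 + 12.0/18.0 + 3.90/0.123 + 12.4/2460 = 92.03 d.
q = Δh / Σ(b_i/K_i) = 14.0 / 92.03 = 0.1521 m/day.
In each layer the seepage velocity is v_i = q/n_i, so the layer transit time is t_i = b_i·n_i / q:
  layer 1 (silt): t_1 = 10.2 × 0.14 / 0.1521 = 9.387 d
  layer 2 (medium sand): t_2 = 12.0 × 0.30 / 0.1521 = 23.66 d
  layer 3 (weathered basalt): t_3 = 3.90 × 0.10 / 0.1521 = 2.564 d
  layer 4 (clean gravel): t_4 = 12.4 × 0.22 / 0.1521 = 17.93 d
Total t = Σ t_i = 53.55 days.

53.5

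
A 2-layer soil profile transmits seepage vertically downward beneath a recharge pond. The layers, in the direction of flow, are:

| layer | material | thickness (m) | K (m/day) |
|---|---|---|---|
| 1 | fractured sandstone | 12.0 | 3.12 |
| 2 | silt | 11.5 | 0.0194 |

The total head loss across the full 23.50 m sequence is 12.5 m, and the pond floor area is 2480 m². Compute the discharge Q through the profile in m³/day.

Flow is perpendicular to layering, so the layers act in series and the equivalent K is the thickness-weighted harmonic mean.
Total thickness L = 12.0 + 11.5 = 23.50 m.
Σ(b_i/K_i) = 12.0/3.12 + 11.5/0.0194 = 596.6 d.
K_eq = L / Σ(b_i/K_i) = 23.50 / 596.6 = 0.03939 m/day.
Q = K_eq · A · (Δh/L) = 0.03939 × 2480 × (12.5/23.50) = 51.96 m³/day.

52.0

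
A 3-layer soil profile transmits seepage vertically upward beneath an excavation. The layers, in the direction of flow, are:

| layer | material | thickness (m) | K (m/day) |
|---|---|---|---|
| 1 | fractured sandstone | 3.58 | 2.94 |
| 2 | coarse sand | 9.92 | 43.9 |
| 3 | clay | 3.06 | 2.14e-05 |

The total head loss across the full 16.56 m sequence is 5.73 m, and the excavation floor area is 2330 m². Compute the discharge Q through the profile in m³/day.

Flow is perpendicular to layering, so the layers act in series and the equivalent K is the thickness-weighted harmonic mean.
Total thickness L = 3.58 + 9.92 + 3.06 = 16.56 m.
Σ(b_i/K_i) = 3.58/2.94 + 9.92/43.9 + 3.06/2.14e-05 = 1.430e+05 d.
K_eq = L / Σ(b_i/K_i) = 16.56 / 1.430e+05 = 0.0001158 m/day.
Q = K_eq · A · (Δh/L) = 0.0001158 × 2330 × (5.73/16.56) = 0.09337 m³/day.

0.0934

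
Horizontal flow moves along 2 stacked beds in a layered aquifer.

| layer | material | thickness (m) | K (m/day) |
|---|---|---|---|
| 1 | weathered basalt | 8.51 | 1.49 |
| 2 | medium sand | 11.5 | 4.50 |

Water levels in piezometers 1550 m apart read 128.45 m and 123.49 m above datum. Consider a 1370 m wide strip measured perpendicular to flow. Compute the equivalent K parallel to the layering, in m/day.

3.22

Flow is parallel to layering, so each bed carries its own Darcy discharge and the transmissivities add.
Σ(K_i·b_i) = 1.49×8.51 + 4.50×11.5 = 64.43 m²/day.
Total thickness b = 20.01 m, so K_eq = Σ(K_i·b_i)/b = 3.220 m/day.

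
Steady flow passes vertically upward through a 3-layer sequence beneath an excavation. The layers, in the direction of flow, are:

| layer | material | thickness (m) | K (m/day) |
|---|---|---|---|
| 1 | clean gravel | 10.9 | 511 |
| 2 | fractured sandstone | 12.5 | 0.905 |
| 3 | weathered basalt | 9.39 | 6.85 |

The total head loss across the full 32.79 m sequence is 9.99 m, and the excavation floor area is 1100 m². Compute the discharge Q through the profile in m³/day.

Flow is perpendicular to layering, so the layers act in series and the equivalent K is the thickness-weighted harmonic mean.
Total thickness L = 10.9 + 12.5 + 9.39 = 32.79 m.
Σ(b_i/K_i) = 10.9/511 + 12.5/0.905 + 9.39/6.85 = 15.20 d.
K_eq = L / Σ(b_i/K_i) = 32.79 / 15.20 = 2.157 m/day.
Q = K_eq · A · (Δh/L) = 2.157 × 1100 × (9.99/32.79) = 722.8 m³/day.

723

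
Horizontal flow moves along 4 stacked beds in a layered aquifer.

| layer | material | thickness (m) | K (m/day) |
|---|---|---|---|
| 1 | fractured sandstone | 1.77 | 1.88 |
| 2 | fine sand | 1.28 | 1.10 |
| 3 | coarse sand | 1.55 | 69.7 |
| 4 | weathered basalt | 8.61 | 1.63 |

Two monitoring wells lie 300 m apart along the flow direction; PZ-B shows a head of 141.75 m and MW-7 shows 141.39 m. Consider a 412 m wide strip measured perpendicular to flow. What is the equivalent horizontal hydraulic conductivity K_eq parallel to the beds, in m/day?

9.60

Flow is parallel to layering, so each bed carries its own Darcy discharge and the transmissivities add.
Σ(K_i·b_i) = 1.88×1.77 + 1.10×1.28 + 69.7×1.55 + 1.63×8.61 = 126.8 m²/day.
Total thickness b = 13.21 m, so K_eq = Σ(K_i·b_i)/b = 9.599 m/day.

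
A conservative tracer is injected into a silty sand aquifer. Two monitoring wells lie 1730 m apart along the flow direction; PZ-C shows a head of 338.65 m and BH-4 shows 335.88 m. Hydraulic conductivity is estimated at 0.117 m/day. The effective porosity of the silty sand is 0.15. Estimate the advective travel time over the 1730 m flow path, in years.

3790

Hydraulic gradient i = (338.65 − 335.88) / 1730 = 2.77 / 1730 = 0.001601.
Darcy flux q = K · i = 0.1170 × 0.001601 = 0.0001873 m/day.
Seepage velocity v = q / n_e = 0.0001873 / 0.15 = 0.001249 m/day.
Travel time t = L / v = 1730 / 0.001249 = 1.385e+06 days = 3793 years.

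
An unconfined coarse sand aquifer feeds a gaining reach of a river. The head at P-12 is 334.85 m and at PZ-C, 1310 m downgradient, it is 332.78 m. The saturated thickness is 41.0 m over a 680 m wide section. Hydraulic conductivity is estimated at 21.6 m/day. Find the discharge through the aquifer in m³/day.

Cross-sectional area A = 680 × 41.0 = 27880 m².
Hydraulic gradient i = (334.85 − 332.78) / 1310 = 2.07 / 1310 = 0.001580.
Darcy's law: Q = K · A · i = 21.60 × 27880 × 0.001580 = 951.6 m³/day.

952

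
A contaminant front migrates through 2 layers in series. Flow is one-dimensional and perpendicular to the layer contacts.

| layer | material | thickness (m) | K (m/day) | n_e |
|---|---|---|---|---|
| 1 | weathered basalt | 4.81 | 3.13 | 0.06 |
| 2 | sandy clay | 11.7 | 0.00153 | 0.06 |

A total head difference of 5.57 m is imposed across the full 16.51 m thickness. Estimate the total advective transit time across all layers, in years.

3.72

With flow normal to the layers, continuity requires the same specific discharge q through every layer.
Σ(b_i/K_i) = 4.81/3.13 + 11.7/0.00153 = 7649 d.
q = Δh / Σ(b_i/K_i) = 5.57 / 7649 = 0.0007282 m/day.
In each layer the seepage velocity is v_i = q/n_i, so the layer transit time is t_i = b_i·n_i / q:
  layer 1 (weathered basalt): t_1 = 4.81 × 0.06 / 0.0007282 = 396.3 d
  layer 2 (sandy clay): t_2 = 11.7 × 0.06 / 0.0007282 = 964.0 d
Total t = Σ t_i = 1360 days = 3.724 years.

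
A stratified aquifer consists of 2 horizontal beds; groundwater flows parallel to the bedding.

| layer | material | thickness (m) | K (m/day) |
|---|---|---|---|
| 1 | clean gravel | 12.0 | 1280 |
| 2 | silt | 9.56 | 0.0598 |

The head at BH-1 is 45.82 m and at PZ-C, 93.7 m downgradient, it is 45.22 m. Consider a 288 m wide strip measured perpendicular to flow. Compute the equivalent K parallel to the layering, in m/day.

Flow is parallel to layering, so each bed carries its own Darcy discharge and the transmissivities add.
Σ(K_i·b_i) = 1280×12.0 + 0.0598×9.56 = 15361 m²/day.
Total thickness b = 21.56 m, so K_eq = Σ(K_i·b_i)/b = 712.5 m/day.

712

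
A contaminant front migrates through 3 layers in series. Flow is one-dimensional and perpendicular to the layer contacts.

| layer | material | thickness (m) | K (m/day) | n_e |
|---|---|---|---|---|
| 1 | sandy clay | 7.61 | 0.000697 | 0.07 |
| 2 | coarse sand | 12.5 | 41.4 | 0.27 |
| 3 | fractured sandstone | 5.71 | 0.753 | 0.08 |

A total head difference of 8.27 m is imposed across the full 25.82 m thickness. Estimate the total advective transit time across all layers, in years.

15.8

With flow normal to the layers, continuity requires the same specific discharge q through every layer.
Σ(b_i/K_i) = 7.61/0.000697 + 12.5/41.4 + 5.71/0.753 = 10926 d.
q = Δh / Σ(b_i/K_i) = 8.27 / 10926 = 0.0007569 m/day.
In each layer the seepage velocity is v_i = q/n_i, so the layer transit time is t_i = b_i·n_i / q:
  layer 1 (sandy clay): t_1 = 7.61 × 0.07 / 0.0007569 = 703.8 d
  layer 2 (coarse sand): t_2 = 12.5 × 0.27 / 0.0007569 = 4459 d
  layer 3 (fractured sandstone): t_3 = 5.71 × 0.08 / 0.0007569 = 603.5 d
Total t = Σ t_i = 5766 days = 15.79 years.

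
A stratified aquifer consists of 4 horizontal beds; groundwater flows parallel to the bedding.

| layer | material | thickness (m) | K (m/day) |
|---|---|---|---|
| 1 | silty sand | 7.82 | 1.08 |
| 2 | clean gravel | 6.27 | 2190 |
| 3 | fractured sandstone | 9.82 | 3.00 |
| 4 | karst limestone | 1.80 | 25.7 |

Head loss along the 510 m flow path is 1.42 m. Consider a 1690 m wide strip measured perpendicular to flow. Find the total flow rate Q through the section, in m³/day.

65000

Flow is parallel to layering, so each bed carries its own Darcy discharge and the transmissivities add.
Σ(K_i·b_i) = 1.08×7.82 + 2190×6.27 + 3.00×9.82 + 25.7×1.80 = 13815 m²/day.
Hydraulic gradient i = Δh / L = 1.42 / 510 = 0.002784.
Q = Σ(K_i·b_i) · W · i = 13815 × 1690 × 0.002784 = 65009 m³/day.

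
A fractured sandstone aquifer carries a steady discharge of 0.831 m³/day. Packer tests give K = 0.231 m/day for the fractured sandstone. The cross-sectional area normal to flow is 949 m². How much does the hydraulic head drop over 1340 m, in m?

5.08

From Q = K·A·i, i = Q / (K·A) = 0.831 / (0.2310 × 949.0) = 0.003791.
Head loss Δh = i · L = 0.003791 × 1340 = 5.080 m.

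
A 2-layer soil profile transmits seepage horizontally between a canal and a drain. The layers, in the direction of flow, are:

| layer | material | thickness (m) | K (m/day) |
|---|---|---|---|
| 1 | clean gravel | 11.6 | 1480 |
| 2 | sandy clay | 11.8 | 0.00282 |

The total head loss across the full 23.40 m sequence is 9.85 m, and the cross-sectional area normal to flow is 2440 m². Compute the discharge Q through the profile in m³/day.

5.74

Flow is perpendicular to layering, so the layers act in series and the equivalent K is the thickness-weighted harmonic mean.
Total thickness L = 11.6 + 11.8 = 23.40 m.
Σ(b_i/K_i) = 11.6/1480 + 11.8/0.00282 = 4184 d.
K_eq = L / Σ(b_i/K_i) = 23.40 / 4184 = 0.005592 m/day.
Q = K_eq · A · (Δh/L) = 0.005592 × 2440 × (9.85/23.40) = 5.744 m³/day.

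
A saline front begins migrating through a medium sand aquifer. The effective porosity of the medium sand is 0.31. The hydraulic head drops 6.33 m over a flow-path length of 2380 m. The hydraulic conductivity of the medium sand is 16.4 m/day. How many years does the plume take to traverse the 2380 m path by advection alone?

Hydraulic gradient i = Δh / L = 6.33 / 2380 = 0.002660.
Darcy flux q = K · i = 16.40 × 0.002660 = 0.04362 m/day.
Seepage velocity v = q / n_e = 0.04362 / 0.31 = 0.1407 m/day.
Travel time t = L / v = 2380 / 0.1407 = 16915 days = 46.31 years.

46.3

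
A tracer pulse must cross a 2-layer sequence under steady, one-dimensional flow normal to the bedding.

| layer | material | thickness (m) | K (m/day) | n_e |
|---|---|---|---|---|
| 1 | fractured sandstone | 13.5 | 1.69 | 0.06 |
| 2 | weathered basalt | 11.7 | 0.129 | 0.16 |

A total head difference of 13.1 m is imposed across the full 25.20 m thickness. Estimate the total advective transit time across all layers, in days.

20.2

With flow normal to the layers, continuity requires the same specific discharge q through every layer.
Σ(b_i/K_i) = 13.5/1.69 + 11.7/0.129 = 98.69 d.
q = Δh / Σ(b_i/K_i) = 13.1 / 98.69 = 0.1327 m/day.
In each layer the seepage velocity is v_i = q/n_i, so the layer transit time is t_i = b_i·n_i / q:
  layer 1 (fractured sandstone): t_1 = 13.5 × 0.06 / 0.1327 = 6.102 d
  layer 2 (weathered basalt): t_2 = 11.7 × 0.16 / 0.1327 = 14.10 d
Total t = Σ t_i = 20.20 days.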